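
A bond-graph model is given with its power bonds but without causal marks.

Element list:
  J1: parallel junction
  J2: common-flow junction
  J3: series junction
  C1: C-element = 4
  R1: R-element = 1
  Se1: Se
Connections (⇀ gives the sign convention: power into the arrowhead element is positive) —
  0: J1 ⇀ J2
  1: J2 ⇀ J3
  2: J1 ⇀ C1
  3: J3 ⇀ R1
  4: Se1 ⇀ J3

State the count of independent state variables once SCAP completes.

bond 4 →J3  (Se1 fixes effort; stroke away)
bond 2 →J1  (prefer integral on C1)
bond 0 →J2  (J1 effort already set via bond 2)
bond 1 →J3  (only one flow-in slot at J2)
bond 3 →R1  (J3 needs exactly one f-in)

1  (C1 all integral)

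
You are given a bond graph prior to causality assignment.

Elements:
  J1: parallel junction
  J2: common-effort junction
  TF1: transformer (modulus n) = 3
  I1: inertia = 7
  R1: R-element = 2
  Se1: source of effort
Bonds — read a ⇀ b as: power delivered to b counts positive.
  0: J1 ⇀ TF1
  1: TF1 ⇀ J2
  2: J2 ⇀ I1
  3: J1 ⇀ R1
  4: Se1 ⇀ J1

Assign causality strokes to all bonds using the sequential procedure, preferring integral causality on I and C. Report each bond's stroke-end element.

b4 |J1  (Se1 fixes effort; stroke away)
b0 |TF1  (0-jn J1 has e-setter on 4)
b3 |R1  (J1 effort already set via bond 4)
b1 |J2  (through TF1, causality passes straight; one stroke at TF1)
b2 |I1  (J2: bond 1 brought effort, rest push out)

β0 stroke at TF1
β1 stroke at J2
β2 stroke at I1
β3 stroke at R1
β4 stroke at J1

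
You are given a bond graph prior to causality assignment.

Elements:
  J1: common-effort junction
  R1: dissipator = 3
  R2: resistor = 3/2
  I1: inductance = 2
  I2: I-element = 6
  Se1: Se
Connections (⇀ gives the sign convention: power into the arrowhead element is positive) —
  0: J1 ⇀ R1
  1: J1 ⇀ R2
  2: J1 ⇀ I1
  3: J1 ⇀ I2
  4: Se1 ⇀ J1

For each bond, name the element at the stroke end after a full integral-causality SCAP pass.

#0 stroke→R1
#1 stroke→R2
#2 stroke→I1
#3 stroke→I2
#4 stroke→J1

b4 stroke→J1  (Se1: effort source, stroke at far end)
b0 stroke→R1  (J1: bond 4 brought effort, rest push out)
b1 stroke→R2  (J1 effort already set via bond 4)
b2 stroke→I1  (0-jn J1 has e-setter on 4)
b3 stroke→I2  (common-e at J1 fixed by 4)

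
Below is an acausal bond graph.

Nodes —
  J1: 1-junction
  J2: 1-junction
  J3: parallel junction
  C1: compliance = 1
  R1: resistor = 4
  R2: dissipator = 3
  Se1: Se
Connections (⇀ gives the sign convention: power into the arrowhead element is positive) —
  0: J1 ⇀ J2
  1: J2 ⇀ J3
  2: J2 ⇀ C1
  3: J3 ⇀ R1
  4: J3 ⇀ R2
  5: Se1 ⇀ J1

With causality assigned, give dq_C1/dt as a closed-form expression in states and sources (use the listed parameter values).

b5 →J1  (source Se1 imposes e)
b0 →J2  (J1 needs exactly one f-in)
b2 →J2  (C1: C, integral causality)
b1 →J3  (J2: last free bond brings flow in)
b3 →R1  (0-jn J3 has e-setter on 1)
b4 →R2  (0-jn J3 has e-setter on 1)

dq_C1/dt = 7*E_Se1/12 - 7*q_C1/12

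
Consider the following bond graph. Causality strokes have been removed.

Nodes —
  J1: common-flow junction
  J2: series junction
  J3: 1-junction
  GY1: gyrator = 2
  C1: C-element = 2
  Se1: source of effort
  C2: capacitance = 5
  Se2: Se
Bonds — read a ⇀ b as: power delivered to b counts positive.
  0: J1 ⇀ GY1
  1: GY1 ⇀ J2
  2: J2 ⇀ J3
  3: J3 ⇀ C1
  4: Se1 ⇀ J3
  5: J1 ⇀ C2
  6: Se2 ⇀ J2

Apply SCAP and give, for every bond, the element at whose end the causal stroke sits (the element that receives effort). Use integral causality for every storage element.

b0 stroke→GY1
b1 stroke→GY1
b2 stroke→J2
b3 stroke→J3
b4 stroke→J3
b5 stroke→J1
b6 stroke→J2

b4 stroke at J3  (Se1 (Se) sets effort on bond)
b6 stroke at J2  (Se2 (Se) sets effort on bond)
b3 stroke at J3  (prefer integral on C1)
b2 stroke at J2  (J3 needs exactly one f-in)
b1 stroke at GY1  (J2: last free bond brings flow in)
b0 stroke at GY1  (GY GY1: same side as bond 1)
b5 stroke at J1  (common-f at J1 fixed by 0)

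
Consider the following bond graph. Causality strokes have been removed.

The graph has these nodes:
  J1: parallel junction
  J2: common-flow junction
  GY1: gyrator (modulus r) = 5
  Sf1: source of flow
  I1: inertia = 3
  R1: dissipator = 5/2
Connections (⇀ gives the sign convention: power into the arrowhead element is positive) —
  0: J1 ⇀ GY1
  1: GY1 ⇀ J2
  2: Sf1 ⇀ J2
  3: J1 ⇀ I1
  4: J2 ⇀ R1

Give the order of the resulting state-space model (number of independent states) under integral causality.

1  (I1 all integral)

bond 2 |Sf1  (source Sf1 imposes f)
bond 1 |J2  (J2 flow already set via bond 2)
bond 4 |J2  (J2 flow already set via bond 2)
bond 0 |J1  (through GY1, causality inverts; strokes same side of GY1)
bond 3 |I1  (J1 effort already set via bond 0)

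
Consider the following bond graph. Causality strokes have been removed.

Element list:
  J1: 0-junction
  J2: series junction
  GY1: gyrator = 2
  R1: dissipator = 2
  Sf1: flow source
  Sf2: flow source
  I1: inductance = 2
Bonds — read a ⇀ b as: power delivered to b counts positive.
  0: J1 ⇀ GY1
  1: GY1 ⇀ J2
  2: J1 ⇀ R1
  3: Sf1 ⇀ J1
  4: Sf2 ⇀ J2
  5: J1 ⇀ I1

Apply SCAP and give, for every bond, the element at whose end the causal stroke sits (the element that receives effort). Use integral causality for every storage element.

b0 stroke at J1
b1 stroke at J2
b2 stroke at R1
b3 stroke at Sf1
b4 stroke at Sf2
b5 stroke at I1

#3 →Sf1  (Sf1 fixes flow; stroke at Sf1)
#4 →Sf2  (Sf2 fixes flow; stroke at Sf2)
#1 →J2  (J2: bond 4 brought flow, rest push out)
#0 →J1  (through GY1, causality inverts; strokes same side of GY1)
#2 →R1  (J1 effort already set via bond 0)
#5 →I1  (common-e at J1 fixed by 0)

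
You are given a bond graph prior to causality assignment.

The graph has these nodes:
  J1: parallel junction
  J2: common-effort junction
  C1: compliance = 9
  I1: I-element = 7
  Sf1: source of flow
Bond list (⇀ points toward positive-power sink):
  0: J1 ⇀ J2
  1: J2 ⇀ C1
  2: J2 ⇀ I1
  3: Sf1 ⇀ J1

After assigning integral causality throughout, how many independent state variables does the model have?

2  (C1, I1 all integral)

#3 stroke→Sf1  (Sf1 fixes flow; stroke at Sf1)
#0 stroke→J1  (J1 needs exactly one e-in)
#1 stroke→J2  (C1 outputs effort q/C1)
#2 stroke→I1  (J2: bond 1 brought effort, rest push out)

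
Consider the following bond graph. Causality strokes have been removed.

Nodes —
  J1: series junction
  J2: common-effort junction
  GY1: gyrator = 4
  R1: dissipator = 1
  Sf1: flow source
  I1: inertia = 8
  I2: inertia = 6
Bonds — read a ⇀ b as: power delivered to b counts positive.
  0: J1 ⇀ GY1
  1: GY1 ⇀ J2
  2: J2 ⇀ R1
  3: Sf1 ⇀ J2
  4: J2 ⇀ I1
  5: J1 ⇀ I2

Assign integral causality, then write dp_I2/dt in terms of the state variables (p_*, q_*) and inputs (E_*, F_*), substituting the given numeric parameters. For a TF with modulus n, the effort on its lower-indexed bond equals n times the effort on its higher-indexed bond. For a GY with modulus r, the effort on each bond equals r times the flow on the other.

#3 →Sf1  (Sf1: flow source, stroke at near end)
#4 →I1  (I1 outputs flow p/I1)
#5 →I2  (I2: I, integral causality)
#0 →J1  (J1: bond 5 brought flow, rest push out)
#1 →J2  (through GY1, causality inverts; strokes same side of GY1)
#2 →R1  (common-e at J2 fixed by 1)

dp_I2/dt = 4*F_Sf1 - p_I1/2 - 8*p_I2/3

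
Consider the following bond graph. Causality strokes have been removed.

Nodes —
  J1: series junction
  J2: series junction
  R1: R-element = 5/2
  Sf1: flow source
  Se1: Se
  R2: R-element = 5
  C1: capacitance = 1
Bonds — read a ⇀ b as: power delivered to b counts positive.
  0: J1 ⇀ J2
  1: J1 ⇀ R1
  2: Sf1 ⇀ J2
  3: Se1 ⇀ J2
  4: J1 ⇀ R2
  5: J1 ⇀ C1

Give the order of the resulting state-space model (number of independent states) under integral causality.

bond 2 stroke at Sf1  (Sf1 (Sf) sets flow on bond)
bond 3 stroke at J2  (Se1: effort source, stroke at far end)
bond 0 stroke at J2  (1-jn J2 has f-setter on 2)
bond 1 stroke at J1  (common-f at J1 fixed by 0)
bond 4 stroke at J1  (J1: bond 0 brought flow, rest push out)
bond 5 stroke at J1  (1-jn J1 has f-setter on 0)

1  (C1 all integral)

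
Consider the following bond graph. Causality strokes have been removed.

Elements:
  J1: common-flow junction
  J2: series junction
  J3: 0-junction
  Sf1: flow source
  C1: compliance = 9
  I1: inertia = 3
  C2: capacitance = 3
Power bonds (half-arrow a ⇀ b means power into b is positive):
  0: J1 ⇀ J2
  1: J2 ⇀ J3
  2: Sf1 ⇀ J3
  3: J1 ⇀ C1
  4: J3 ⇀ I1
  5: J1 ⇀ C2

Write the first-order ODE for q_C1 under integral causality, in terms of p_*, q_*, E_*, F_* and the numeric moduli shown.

dq_C1/dt = -F_Sf1 + p_I1/3

b2 →Sf1  (source Sf1 imposes f)
b3 →J1  (prefer integral on C1)
b4 →I1  (I1 outputs flow p/I1)
b1 →J3  (only one effort-in slot at J3)
b0 →J2  (J2 flow already set via bond 1)
b5 →J1  (J1: bond 0 brought flow, rest push out)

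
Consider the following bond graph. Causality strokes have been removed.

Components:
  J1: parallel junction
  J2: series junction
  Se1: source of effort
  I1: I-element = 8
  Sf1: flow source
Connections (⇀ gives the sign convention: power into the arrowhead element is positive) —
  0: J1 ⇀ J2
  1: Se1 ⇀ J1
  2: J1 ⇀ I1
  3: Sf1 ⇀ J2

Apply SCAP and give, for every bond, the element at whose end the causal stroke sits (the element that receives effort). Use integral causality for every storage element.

β0 →J2
β1 →J1
β2 →I1
β3 →Sf1

bond 1 stroke→J1  (Se1 (Se) sets effort on bond)
bond 3 stroke→Sf1  (source Sf1 imposes f)
bond 0 stroke→J2  (J1 effort already set via bond 1)
bond 2 stroke→I1  (J1 effort already set via bond 1)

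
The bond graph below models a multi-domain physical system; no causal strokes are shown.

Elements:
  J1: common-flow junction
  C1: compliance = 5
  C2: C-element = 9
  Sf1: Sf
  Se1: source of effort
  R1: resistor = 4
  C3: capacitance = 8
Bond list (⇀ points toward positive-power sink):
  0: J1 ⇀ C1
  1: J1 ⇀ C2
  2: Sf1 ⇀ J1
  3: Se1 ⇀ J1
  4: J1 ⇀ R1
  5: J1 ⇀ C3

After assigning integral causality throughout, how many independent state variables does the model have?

3  (C1, C2, C3 all integral)

β2 |Sf1  (Sf1 fixes flow; stroke at Sf1)
β3 |J1  (source Se1 imposes e)
β0 |J1  (J1: bond 2 brought flow, rest push out)
β1 |J1  (J1 flow already set via bond 2)
β4 |J1  (common-f at J1 fixed by 2)
β5 |J1  (1-jn J1 has f-setter on 2)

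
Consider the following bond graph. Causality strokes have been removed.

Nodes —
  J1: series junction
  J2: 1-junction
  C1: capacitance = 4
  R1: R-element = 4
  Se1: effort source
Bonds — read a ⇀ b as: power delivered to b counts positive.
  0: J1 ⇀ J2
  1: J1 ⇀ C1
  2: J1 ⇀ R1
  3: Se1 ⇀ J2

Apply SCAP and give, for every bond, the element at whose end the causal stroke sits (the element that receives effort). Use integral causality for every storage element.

b3 stroke→J2  (Se1: effort source, stroke at far end)
b0 stroke→J1  (closing 1-jn rule on J2)
b1 stroke→J1  (C1 outputs effort q/C1)
b2 stroke→R1  (J1 needs exactly one f-in)

bond 0 stroke→J1
bond 1 stroke→J1
bond 2 stroke→R1
bond 3 stroke→J2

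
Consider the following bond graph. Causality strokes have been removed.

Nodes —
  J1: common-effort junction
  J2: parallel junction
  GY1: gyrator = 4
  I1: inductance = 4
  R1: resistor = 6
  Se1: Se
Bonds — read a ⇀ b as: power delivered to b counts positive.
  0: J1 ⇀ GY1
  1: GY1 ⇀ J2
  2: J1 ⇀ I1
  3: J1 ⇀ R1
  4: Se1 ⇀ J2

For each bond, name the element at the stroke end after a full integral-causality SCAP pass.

bond 4 stroke→J2  (Se1 fixes effort; stroke away)
bond 1 stroke→GY1  (J2: bond 4 brought effort, rest push out)
bond 0 stroke→GY1  (GY1: gyrator matches bond 1)
bond 2 stroke→I1  (I1 outputs flow p/I1)
bond 3 stroke→J1  (J1 needs exactly one e-in)

#0 stroke at GY1
#1 stroke at GY1
#2 stroke at I1
#3 stroke at J1
#4 stroke at J2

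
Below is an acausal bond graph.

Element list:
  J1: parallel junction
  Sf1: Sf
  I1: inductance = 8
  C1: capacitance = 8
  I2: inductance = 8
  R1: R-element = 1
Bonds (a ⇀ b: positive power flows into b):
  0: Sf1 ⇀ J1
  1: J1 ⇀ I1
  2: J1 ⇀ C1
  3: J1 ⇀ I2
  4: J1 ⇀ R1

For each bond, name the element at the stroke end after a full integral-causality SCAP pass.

β0 stroke→Sf1  (Sf1 (Sf) sets flow on bond)
β1 stroke→I1  (I1 outputs flow p/I1)
β2 stroke→J1  (C1: C, integral causality)
β3 stroke→I2  (common-e at J1 fixed by 2)
β4 stroke→R1  (common-e at J1 fixed by 2)

bond 0 stroke at Sf1
bond 1 stroke at I1
bond 2 stroke at J1
bond 3 stroke at I2
bond 4 stroke at R1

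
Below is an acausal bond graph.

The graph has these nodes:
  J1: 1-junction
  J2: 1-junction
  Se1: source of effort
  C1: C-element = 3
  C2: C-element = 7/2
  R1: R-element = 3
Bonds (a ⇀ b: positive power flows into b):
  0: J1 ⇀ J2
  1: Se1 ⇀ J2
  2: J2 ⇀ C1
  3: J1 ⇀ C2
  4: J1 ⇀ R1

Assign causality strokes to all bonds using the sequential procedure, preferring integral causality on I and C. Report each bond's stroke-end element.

b0 |J1
b1 |J2
b2 |J2
b3 |J1
b4 |R1

bond 1 |J2  (Se1 (Se) sets effort on bond)
bond 2 |J2  (prefer integral on C1)
bond 0 |J1  (only one flow-in slot at J2)
bond 3 |J1  (C2 integral (e out))
bond 4 |R1  (closing 1-jn rule on J1)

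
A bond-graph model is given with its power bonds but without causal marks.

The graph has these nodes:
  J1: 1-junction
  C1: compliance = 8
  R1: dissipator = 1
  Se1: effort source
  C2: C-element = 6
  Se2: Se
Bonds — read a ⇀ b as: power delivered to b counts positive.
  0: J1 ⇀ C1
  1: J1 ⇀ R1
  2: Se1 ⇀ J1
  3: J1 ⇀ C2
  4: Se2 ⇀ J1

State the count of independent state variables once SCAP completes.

2  (C1, C2 all integral)

b2 stroke→J1  (Se1 (Se) sets effort on bond)
b4 stroke→J1  (Se2 (Se) sets effort on bond)
b0 stroke→J1  (C1 integral (e out))
b3 stroke→J1  (C2 integral (e out))
b1 stroke→R1  (J1: last free bond brings flow in)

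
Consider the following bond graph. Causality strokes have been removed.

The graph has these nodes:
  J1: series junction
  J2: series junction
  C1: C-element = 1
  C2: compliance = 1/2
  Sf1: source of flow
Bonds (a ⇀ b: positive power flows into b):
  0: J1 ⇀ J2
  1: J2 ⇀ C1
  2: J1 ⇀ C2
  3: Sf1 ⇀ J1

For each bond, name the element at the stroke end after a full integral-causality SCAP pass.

b0 stroke→J1
b1 stroke→J2
b2 stroke→J1
b3 stroke→Sf1

β3 →Sf1  (Sf1: flow source, stroke at near end)
β0 →J1  (J1: bond 3 brought flow, rest push out)
β2 →J1  (J1 flow already set via bond 3)
β1 →J2  (J2 flow already set via bond 0)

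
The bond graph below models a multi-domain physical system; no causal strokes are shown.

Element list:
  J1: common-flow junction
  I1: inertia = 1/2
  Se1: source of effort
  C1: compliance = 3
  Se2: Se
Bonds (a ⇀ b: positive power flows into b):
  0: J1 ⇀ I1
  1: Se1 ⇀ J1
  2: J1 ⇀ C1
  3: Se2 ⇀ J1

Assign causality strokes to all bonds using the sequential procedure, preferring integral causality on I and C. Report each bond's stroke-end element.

bond 0 stroke at I1
bond 1 stroke at J1
bond 2 stroke at J1
bond 3 stroke at J1

#1 →J1  (Se1 fixes effort; stroke away)
#3 →J1  (Se2: effort source, stroke at far end)
#0 →I1  (prefer integral on I1)
#2 →J1  (common-f at J1 fixed by 0)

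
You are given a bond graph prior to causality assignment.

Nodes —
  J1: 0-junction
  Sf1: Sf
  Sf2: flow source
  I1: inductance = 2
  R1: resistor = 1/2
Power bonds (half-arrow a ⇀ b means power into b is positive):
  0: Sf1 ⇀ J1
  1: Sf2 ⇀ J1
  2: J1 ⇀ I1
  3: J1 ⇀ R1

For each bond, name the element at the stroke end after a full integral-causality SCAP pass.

#0 stroke→Sf1  (Sf1 (Sf) sets flow on bond)
#1 stroke→Sf2  (source Sf2 imposes f)
#2 stroke→I1  (prefer integral on I1)
#3 stroke→J1  (J1: last free bond brings effort in)

#0 stroke→Sf1
#1 stroke→Sf2
#2 stroke→I1
#3 stroke→J1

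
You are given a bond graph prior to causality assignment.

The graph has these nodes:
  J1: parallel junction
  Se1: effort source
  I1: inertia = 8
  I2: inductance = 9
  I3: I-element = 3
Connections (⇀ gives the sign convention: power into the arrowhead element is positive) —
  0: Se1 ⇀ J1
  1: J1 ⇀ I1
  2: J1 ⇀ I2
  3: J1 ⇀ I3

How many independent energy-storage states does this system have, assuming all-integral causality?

3  (I1, I2, I3 all integral)

β0 stroke at J1  (source Se1 imposes e)
β1 stroke at I1  (J1 effort already set via bond 0)
β2 stroke at I2  (J1 effort already set via bond 0)
β3 stroke at I3  (common-e at J1 fixed by 0)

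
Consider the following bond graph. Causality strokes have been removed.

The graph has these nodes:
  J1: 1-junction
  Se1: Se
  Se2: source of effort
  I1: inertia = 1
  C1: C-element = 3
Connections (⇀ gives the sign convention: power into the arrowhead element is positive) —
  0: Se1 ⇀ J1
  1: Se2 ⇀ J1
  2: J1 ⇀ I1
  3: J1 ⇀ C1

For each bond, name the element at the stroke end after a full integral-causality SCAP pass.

β0 stroke at J1
β1 stroke at J1
β2 stroke at I1
β3 stroke at J1

b0 |J1  (Se1 (Se) sets effort on bond)
b1 |J1  (Se2 fixes effort; stroke away)
b2 |I1  (I1: I, integral causality)
b3 |J1  (J1: bond 2 brought flow, rest push out)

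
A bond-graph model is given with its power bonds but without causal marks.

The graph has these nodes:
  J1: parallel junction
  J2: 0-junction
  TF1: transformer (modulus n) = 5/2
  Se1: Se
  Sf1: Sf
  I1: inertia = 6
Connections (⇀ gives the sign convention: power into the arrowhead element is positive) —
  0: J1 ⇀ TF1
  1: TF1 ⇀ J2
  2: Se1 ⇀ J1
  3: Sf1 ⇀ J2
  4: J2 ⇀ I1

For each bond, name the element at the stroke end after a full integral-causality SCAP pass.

bond 0 stroke at TF1
bond 1 stroke at J2
bond 2 stroke at J1
bond 3 stroke at Sf1
bond 4 stroke at I1

#2 stroke→J1  (Se1 fixes effort; stroke away)
#3 stroke→Sf1  (Sf1: flow source, stroke at near end)
#0 stroke→TF1  (0-jn J1 has e-setter on 2)
#1 stroke→J2  (TF TF1: opposite of bond 0)
#4 stroke→I1  (J2 effort already set via bond 1)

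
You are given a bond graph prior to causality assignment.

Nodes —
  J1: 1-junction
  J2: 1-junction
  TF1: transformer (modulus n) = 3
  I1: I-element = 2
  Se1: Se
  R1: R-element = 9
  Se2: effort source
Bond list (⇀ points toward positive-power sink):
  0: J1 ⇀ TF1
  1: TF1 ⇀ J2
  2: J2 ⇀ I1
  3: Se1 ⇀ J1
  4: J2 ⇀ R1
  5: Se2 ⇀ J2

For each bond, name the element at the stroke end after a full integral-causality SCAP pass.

bond 0 stroke→TF1
bond 1 stroke→J2
bond 2 stroke→I1
bond 3 stroke→J1
bond 4 stroke→J2
bond 5 stroke→J2

b3 stroke at J1  (Se1 (Se) sets effort on bond)
b5 stroke at J2  (source Se2 imposes e)
b0 stroke at TF1  (only one flow-in slot at J1)
b1 stroke at J2  (TF1: transformer flips bond 0)
b2 stroke at I1  (I1 integral (f out))
b4 stroke at J2  (J2 flow already set via bond 2)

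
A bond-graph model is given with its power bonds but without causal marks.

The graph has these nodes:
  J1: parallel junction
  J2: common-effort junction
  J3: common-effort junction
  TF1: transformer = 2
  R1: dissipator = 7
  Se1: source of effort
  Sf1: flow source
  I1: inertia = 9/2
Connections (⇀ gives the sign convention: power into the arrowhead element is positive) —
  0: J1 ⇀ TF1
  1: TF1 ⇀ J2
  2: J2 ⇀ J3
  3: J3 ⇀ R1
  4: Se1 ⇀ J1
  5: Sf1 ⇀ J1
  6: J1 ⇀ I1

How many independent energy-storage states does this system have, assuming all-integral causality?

1  (I1 all integral)

β4 stroke→J1  (Se1 fixes effort; stroke away)
β5 stroke→Sf1  (Sf1 fixes flow; stroke at Sf1)
β0 stroke→TF1  (J1: bond 4 brought effort, rest push out)
β6 stroke→I1  (common-e at J1 fixed by 4)
β1 stroke→J2  (through TF1, causality passes straight; one stroke at TF1)
β2 stroke→J3  (common-e at J2 fixed by 1)
β3 stroke→R1  (J3 effort already set via bond 2)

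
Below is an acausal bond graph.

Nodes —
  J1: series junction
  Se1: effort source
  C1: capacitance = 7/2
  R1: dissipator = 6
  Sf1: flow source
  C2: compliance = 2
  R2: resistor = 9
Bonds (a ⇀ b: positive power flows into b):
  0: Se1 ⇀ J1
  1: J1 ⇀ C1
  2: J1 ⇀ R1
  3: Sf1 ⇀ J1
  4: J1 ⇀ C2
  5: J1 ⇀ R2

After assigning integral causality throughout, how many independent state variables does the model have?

2  (C1, C2 all integral)

b0 |J1  (Se1: effort source, stroke at far end)
b3 |Sf1  (Sf1 fixes flow; stroke at Sf1)
b1 |J1  (J1 flow already set via bond 3)
b2 |J1  (1-jn J1 has f-setter on 3)
b4 |J1  (1-jn J1 has f-setter on 3)
b5 |J1  (J1 flow already set via bond 3)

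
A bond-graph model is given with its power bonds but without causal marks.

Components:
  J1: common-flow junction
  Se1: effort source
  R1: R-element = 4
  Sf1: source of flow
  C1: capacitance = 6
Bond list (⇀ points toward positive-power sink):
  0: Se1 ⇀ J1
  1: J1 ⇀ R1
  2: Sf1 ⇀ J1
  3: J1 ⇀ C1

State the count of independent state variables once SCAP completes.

#0 →J1  (Se1 fixes effort; stroke away)
#2 →Sf1  (Sf1 (Sf) sets flow on bond)
#1 →J1  (common-f at J1 fixed by 2)
#3 →J1  (1-jn J1 has f-setter on 2)

1  (C1 all integral)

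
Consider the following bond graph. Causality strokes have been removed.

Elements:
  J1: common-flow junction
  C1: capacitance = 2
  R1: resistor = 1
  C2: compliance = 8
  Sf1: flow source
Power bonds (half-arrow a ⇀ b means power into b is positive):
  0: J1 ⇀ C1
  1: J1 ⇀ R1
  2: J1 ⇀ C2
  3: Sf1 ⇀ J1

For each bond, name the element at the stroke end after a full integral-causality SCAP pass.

β3 |Sf1  (Sf1 fixes flow; stroke at Sf1)
β0 |J1  (common-f at J1 fixed by 3)
β1 |J1  (J1 flow already set via bond 3)
β2 |J1  (J1 flow already set via bond 3)

b0 stroke at J1
b1 stroke at J1
b2 stroke at J1
b3 stroke at Sf1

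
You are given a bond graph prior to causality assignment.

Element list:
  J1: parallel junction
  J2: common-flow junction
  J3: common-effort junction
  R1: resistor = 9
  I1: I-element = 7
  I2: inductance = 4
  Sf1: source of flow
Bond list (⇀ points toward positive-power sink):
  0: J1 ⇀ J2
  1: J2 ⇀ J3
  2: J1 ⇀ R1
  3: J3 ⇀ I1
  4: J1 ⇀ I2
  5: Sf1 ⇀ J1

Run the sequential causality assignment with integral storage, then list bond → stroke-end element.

β0 →J2
β1 →J3
β2 →J1
β3 →I1
β4 →I2
β5 →Sf1

bond 5 stroke→Sf1  (Sf1: flow source, stroke at near end)
bond 3 stroke→I1  (prefer integral on I1)
bond 1 stroke→J3  (only one effort-in slot at J3)
bond 0 stroke→J2  (J2: bond 1 brought flow, rest push out)
bond 4 stroke→I2  (I2 integral (f out))
bond 2 stroke→J1  (closing 0-jn rule on J1)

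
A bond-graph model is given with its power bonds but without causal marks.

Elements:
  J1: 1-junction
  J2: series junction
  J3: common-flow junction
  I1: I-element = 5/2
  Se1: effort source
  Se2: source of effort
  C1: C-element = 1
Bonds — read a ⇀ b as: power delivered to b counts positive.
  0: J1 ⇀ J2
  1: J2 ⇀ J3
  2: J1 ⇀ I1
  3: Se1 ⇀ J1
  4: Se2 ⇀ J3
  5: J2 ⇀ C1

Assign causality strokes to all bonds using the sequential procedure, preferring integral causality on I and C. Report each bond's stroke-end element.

bond 3 stroke at J1  (Se1: effort source, stroke at far end)
bond 4 stroke at J3  (Se2 fixes effort; stroke away)
bond 1 stroke at J2  (only one flow-in slot at J3)
bond 2 stroke at I1  (I1 outputs flow p/I1)
bond 0 stroke at J1  (1-jn J1 has f-setter on 2)
bond 5 stroke at J2  (J2 flow already set via bond 0)

#0 stroke→J1
#1 stroke→J2
#2 stroke→I1
#3 stroke→J1
#4 stroke→J3
#5 stroke→J2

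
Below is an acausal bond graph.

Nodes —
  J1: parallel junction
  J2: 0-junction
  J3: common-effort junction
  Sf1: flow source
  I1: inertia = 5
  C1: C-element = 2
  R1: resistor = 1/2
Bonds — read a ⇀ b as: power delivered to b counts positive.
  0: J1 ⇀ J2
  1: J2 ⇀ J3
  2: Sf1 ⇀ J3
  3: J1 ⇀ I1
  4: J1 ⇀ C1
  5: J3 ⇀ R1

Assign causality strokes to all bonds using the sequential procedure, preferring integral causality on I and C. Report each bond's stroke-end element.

bond 2 stroke at Sf1  (source Sf1 imposes f)
bond 3 stroke at I1  (I1: I, integral causality)
bond 4 stroke at J1  (C1: C, integral causality)
bond 0 stroke at J2  (0-jn J1 has e-setter on 4)
bond 1 stroke at J3  (0-jn J2 has e-setter on 0)
bond 5 stroke at R1  (J3 effort already set via bond 1)

bond 0 →J2
bond 1 →J3
bond 2 →Sf1
bond 3 →I1
bond 4 →J1
bond 5 →R1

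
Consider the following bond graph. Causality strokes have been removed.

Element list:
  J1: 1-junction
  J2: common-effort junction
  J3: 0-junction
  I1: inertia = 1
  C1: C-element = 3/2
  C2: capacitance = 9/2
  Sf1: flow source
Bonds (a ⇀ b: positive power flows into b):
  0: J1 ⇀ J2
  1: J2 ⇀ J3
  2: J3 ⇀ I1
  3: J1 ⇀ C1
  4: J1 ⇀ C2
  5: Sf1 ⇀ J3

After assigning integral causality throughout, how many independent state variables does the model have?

3  (C1, C2, I1 all integral)

bond 5 →Sf1  (Sf1 (Sf) sets flow on bond)
bond 2 →I1  (prefer integral on I1)
bond 1 →J3  (J3: last free bond brings effort in)
bond 0 →J2  (J2 needs exactly one e-in)
bond 3 →J1  (J1: bond 0 brought flow, rest push out)
bond 4 →J1  (J1 flow already set via bond 0)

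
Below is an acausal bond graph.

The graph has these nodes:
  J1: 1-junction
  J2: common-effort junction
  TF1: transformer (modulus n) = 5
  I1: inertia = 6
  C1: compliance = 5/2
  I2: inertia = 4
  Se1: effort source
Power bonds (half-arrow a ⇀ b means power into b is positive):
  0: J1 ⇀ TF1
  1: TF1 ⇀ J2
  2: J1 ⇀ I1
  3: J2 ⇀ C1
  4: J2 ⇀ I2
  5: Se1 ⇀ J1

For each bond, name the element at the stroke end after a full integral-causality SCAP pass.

bond 5 stroke at J1  (Se1: effort source, stroke at far end)
bond 2 stroke at I1  (I1: I, integral causality)
bond 0 stroke at J1  (1-jn J1 has f-setter on 2)
bond 1 stroke at TF1  (through TF1, causality passes straight; one stroke at TF1)
bond 3 stroke at J2  (C1: C, integral causality)
bond 4 stroke at I2  (J2: bond 3 brought effort, rest push out)

#0 |J1
#1 |TF1
#2 |I1
#3 |J2
#4 |I2
#5 |J1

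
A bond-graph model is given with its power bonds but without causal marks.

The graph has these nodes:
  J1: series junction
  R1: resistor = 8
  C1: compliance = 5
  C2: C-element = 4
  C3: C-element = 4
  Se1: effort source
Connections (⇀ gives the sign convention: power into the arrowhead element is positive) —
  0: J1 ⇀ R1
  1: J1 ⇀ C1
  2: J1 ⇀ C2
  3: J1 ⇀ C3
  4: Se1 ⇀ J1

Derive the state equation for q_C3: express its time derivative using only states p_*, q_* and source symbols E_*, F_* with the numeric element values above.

#4 stroke at J1  (source Se1 imposes e)
#1 stroke at J1  (C1: C, integral causality)
#2 stroke at J1  (C2 outputs effort q/C2)
#3 stroke at J1  (prefer integral on C3)
#0 stroke at R1  (J1 needs exactly one f-in)

dq_C3/dt = E_Se1/8 - q_C1/40 - q_C2/32 - q_C3/32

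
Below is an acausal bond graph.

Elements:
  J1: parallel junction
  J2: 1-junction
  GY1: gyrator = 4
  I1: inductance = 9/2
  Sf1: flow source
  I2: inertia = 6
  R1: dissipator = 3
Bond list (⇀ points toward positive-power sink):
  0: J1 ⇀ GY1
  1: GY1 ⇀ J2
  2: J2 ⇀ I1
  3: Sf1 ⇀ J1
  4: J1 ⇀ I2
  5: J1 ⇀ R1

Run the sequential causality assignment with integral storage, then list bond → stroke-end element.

#0 stroke at J1
#1 stroke at J2
#2 stroke at I1
#3 stroke at Sf1
#4 stroke at I2
#5 stroke at R1

#3 stroke at Sf1  (source Sf1 imposes f)
#2 stroke at I1  (prefer integral on I1)
#1 stroke at J2  (1-jn J2 has f-setter on 2)
#0 stroke at J1  (GY GY1: same side as bond 1)
#4 stroke at I2  (0-jn J1 has e-setter on 0)
#5 stroke at R1  (common-e at J1 fixed by 0)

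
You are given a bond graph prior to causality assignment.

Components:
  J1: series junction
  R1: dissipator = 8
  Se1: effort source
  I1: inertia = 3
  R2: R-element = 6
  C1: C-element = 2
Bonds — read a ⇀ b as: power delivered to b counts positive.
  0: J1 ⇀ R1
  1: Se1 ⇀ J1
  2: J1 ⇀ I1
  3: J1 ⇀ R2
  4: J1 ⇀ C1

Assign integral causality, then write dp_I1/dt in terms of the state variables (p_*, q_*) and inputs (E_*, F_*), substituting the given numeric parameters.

β1 |J1  (Se1 fixes effort; stroke away)
β2 |I1  (I1 outputs flow p/I1)
β0 |J1  (J1 flow already set via bond 2)
β3 |J1  (common-f at J1 fixed by 2)
β4 |J1  (common-f at J1 fixed by 2)

dp_I1/dt = E_Se1 - 14*p_I1/3 - q_C1/2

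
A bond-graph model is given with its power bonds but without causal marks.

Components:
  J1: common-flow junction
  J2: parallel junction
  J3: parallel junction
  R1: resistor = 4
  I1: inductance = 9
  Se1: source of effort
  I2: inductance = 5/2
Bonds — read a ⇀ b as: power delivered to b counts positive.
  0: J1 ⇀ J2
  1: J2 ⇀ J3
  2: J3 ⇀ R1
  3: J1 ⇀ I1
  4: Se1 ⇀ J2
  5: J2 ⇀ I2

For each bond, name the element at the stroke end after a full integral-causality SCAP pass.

β4 →J2  (Se1 fixes effort; stroke away)
β0 →J1  (common-e at J2 fixed by 4)
β1 →J3  (0-jn J2 has e-setter on 4)
β5 →I2  (J2: bond 4 brought effort, rest push out)
β2 →R1  (J3 effort already set via bond 1)
β3 →I1  (J1 needs exactly one f-in)

#0 stroke at J1
#1 stroke at J3
#2 stroke at R1
#3 stroke at I1
#4 stroke at J2
#5 stroke at I2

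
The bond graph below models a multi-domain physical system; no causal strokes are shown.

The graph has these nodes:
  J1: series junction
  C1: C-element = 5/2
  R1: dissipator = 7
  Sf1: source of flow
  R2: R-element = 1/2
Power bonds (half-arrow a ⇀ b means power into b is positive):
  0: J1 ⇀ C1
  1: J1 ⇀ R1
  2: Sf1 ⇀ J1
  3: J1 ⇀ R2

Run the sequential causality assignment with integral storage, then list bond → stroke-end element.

#2 |Sf1  (Sf1 fixes flow; stroke at Sf1)
#0 |J1  (J1: bond 2 brought flow, rest push out)
#1 |J1  (J1 flow already set via bond 2)
#3 |J1  (J1: bond 2 brought flow, rest push out)

#0 stroke→J1
#1 stroke→J1
#2 stroke→Sf1
#3 stroke→J1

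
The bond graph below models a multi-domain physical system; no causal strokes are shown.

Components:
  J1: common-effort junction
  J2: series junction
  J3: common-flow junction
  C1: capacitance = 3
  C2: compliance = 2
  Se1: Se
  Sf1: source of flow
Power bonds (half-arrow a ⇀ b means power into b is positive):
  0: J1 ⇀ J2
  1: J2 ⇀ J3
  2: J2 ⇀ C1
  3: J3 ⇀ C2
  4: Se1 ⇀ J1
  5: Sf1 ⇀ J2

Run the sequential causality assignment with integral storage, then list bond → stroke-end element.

b0 |J2
b1 |J2
b2 |J2
b3 |J3
b4 |J1
b5 |Sf1

#4 stroke→J1  (Se1 fixes effort; stroke away)
#5 stroke→Sf1  (Sf1: flow source, stroke at near end)
#0 stroke→J2  (common-e at J1 fixed by 4)
#1 stroke→J2  (1-jn J2 has f-setter on 5)
#2 stroke→J2  (1-jn J2 has f-setter on 5)
#3 stroke→J3  (1-jn J3 has f-setter on 1)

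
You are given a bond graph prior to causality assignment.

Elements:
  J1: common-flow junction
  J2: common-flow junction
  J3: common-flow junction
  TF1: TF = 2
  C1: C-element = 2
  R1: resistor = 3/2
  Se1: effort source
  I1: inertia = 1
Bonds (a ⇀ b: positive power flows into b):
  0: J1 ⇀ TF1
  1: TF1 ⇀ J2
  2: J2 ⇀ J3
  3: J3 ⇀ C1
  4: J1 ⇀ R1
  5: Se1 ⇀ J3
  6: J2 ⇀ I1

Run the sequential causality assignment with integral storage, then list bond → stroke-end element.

β5 stroke→J3  (Se1 fixes effort; stroke away)
β3 stroke→J3  (C1: C, integral causality)
β2 stroke→J2  (closing 1-jn rule on J3)
β6 stroke→I1  (prefer integral on I1)
β1 stroke→J2  (1-jn J2 has f-setter on 6)
β0 stroke→TF1  (TF TF1: opposite of bond 1)
β4 stroke→J1  (1-jn J1 has f-setter on 0)

b0 stroke→TF1
b1 stroke→J2
b2 stroke→J2
b3 stroke→J3
b4 stroke→J1
b5 stroke→J3
b6 stroke→I1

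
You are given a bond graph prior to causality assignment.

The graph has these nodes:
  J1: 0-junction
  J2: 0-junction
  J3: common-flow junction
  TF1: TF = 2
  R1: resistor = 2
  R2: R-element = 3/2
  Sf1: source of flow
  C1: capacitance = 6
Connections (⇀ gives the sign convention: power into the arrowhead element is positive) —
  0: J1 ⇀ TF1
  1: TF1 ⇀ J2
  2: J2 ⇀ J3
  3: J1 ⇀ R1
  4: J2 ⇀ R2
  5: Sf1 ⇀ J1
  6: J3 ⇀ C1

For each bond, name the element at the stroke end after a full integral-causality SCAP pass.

bond 5 stroke→Sf1  (Sf1: flow source, stroke at near end)
bond 6 stroke→J3  (C1 integral (e out))
bond 2 stroke→J2  (J3: last free bond brings flow in)
bond 1 stroke→TF1  (J2 effort already set via bond 2)
bond 4 stroke→R2  (common-e at J2 fixed by 2)
bond 0 stroke→J1  (TF TF1: opposite of bond 1)
bond 3 stroke→R1  (0-jn J1 has e-setter on 0)

bond 0 →J1
bond 1 →TF1
bond 2 →J2
bond 3 →R1
bond 4 →R2
bond 5 →Sf1
bond 6 →J3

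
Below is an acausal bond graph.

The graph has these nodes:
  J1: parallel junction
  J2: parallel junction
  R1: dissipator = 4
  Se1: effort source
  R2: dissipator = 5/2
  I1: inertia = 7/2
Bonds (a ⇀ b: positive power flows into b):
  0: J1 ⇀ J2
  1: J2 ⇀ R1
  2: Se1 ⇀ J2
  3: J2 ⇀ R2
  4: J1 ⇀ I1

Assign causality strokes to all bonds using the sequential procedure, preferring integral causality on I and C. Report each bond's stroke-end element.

β2 →J2  (Se1 fixes effort; stroke away)
β0 →J1  (J2 effort already set via bond 2)
β1 →R1  (J2 effort already set via bond 2)
β3 →R2  (0-jn J2 has e-setter on 2)
β4 →I1  (J1: bond 0 brought effort, rest push out)

b0 stroke→J1
b1 stroke→R1
b2 stroke→J2
b3 stroke→R2
b4 stroke→I1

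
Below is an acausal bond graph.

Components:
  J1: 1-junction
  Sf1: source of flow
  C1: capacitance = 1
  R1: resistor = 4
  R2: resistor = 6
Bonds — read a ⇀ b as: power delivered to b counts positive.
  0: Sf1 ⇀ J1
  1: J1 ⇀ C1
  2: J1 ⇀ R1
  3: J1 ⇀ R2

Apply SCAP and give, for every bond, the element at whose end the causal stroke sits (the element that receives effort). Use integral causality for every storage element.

bond 0 stroke at Sf1  (Sf1: flow source, stroke at near end)
bond 1 stroke at J1  (common-f at J1 fixed by 0)
bond 2 stroke at J1  (common-f at J1 fixed by 0)
bond 3 stroke at J1  (1-jn J1 has f-setter on 0)

β0 stroke→Sf1
β1 stroke→J1
β2 stroke→J1
β3 stroke→J1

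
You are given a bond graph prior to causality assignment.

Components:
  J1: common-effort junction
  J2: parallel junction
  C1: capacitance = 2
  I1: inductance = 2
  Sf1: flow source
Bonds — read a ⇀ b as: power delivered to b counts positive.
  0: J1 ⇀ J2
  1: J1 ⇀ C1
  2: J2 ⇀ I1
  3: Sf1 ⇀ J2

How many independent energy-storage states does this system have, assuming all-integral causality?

2  (C1, I1 all integral)

β3 →Sf1  (Sf1 (Sf) sets flow on bond)
β1 →J1  (C1: C, integral causality)
β0 →J2  (common-e at J1 fixed by 1)
β2 →I1  (J2 effort already set via bond 0)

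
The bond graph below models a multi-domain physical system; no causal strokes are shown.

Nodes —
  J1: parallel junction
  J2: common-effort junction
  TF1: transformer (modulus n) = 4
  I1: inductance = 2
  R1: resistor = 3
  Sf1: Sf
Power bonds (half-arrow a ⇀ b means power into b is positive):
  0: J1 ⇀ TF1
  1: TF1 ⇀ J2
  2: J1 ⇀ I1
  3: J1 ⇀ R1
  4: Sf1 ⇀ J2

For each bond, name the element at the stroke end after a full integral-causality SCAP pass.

b4 stroke at Sf1  (Sf1 fixes flow; stroke at Sf1)
b1 stroke at J2  (closing 0-jn rule on J2)
b0 stroke at TF1  (TF1 one-in-one-out from 1)
b2 stroke at I1  (prefer integral on I1)
b3 stroke at J1  (J1: last free bond brings effort in)

b0 stroke→TF1
b1 stroke→J2
b2 stroke→I1
b3 stroke→J1
b4 stroke→Sf1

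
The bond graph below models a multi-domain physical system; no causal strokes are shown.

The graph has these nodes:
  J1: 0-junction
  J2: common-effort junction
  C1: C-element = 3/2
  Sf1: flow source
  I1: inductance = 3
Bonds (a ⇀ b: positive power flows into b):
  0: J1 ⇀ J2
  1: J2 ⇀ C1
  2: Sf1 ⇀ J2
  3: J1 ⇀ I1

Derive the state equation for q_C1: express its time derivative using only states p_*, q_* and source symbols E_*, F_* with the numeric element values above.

dq_C1/dt = F_Sf1 - p_I1/3

bond 2 →Sf1  (Sf1 (Sf) sets flow on bond)
bond 1 →J2  (C1: C, integral causality)
bond 0 →J1  (J2 effort already set via bond 1)
bond 3 →I1  (J1: bond 0 brought effort, rest push out)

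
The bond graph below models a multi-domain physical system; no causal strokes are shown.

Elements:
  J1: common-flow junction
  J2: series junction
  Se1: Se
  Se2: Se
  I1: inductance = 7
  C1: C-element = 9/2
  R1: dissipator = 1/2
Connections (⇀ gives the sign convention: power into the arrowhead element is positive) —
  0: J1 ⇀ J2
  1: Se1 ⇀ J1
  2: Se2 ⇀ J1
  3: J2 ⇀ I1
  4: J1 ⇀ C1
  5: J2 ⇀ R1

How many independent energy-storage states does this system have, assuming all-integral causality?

b1 |J1  (Se1 (Se) sets effort on bond)
b2 |J1  (Se2 fixes effort; stroke away)
b3 |I1  (I1 outputs flow p/I1)
b0 |J2  (J2: bond 3 brought flow, rest push out)
b5 |J2  (J2: bond 3 brought flow, rest push out)
b4 |J1  (1-jn J1 has f-setter on 0)

2  (C1, I1 all integral)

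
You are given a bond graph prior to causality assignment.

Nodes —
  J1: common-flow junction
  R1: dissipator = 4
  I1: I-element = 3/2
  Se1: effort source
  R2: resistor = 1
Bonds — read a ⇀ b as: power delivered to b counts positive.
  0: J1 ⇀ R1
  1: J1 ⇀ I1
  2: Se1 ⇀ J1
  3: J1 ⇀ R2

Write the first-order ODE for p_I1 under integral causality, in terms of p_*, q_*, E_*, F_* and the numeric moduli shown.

bond 2 stroke at J1  (Se1: effort source, stroke at far end)
bond 1 stroke at I1  (I1 integral (f out))
bond 0 stroke at J1  (J1 flow already set via bond 1)
bond 3 stroke at J1  (J1: bond 1 brought flow, rest push out)

dp_I1/dt = E_Se1 - 10*p_I1/3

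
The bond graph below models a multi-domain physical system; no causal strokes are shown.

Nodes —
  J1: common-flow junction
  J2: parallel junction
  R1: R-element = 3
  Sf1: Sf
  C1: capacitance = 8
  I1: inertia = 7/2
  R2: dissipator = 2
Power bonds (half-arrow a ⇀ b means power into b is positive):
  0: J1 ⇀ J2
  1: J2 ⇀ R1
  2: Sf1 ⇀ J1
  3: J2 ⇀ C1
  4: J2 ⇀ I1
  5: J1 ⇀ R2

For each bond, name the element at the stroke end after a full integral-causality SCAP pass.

#2 stroke→Sf1  (Sf1 (Sf) sets flow on bond)
#0 stroke→J1  (common-f at J1 fixed by 2)
#5 stroke→J1  (1-jn J1 has f-setter on 2)
#3 stroke→J2  (C1: C, integral causality)
#1 stroke→R1  (common-e at J2 fixed by 3)
#4 stroke→I1  (common-e at J2 fixed by 3)

β0 →J1
β1 →R1
β2 →Sf1
β3 →J2
β4 →I1
β5 →J1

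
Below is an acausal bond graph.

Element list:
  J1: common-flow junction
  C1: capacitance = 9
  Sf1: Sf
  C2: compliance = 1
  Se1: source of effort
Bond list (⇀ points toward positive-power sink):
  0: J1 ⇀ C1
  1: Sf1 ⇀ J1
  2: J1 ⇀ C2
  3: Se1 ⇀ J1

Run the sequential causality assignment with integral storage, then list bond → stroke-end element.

bond 0 |J1
bond 1 |Sf1
bond 2 |J1
bond 3 |J1

β1 stroke→Sf1  (Sf1 (Sf) sets flow on bond)
β3 stroke→J1  (Se1 (Se) sets effort on bond)
β0 stroke→J1  (J1: bond 1 brought flow, rest push out)
β2 stroke→J1  (common-f at J1 fixed by 1)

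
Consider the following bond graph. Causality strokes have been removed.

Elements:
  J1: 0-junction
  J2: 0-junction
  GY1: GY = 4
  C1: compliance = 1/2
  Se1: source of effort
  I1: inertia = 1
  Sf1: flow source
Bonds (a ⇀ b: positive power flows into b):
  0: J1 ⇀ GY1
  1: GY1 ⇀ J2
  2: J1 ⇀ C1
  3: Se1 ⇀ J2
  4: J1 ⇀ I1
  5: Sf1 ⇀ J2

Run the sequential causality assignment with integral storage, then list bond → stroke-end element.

b3 |J2  (Se1: effort source, stroke at far end)
b5 |Sf1  (Sf1 (Sf) sets flow on bond)
b1 |GY1  (J2: bond 3 brought effort, rest push out)
b0 |GY1  (GY1: gyrator matches bond 1)
b2 |J1  (prefer integral on C1)
b4 |I1  (common-e at J1 fixed by 2)

#0 →GY1
#1 →GY1
#2 →J1
#3 →J2
#4 →I1
#5 →Sf1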